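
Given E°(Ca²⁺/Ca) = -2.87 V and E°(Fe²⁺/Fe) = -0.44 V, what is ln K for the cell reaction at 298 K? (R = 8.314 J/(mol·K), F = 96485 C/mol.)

E°_cell = -0.44 − (-2.87) = 2.43 V, with n = 2 electrons transferred.
At equilibrium E = 0, so the Nernst equation gives ln K = nFE°/RT = (2)(96485)(2.43)/((8.314)(298)) = 189.26.

ln K = 189.3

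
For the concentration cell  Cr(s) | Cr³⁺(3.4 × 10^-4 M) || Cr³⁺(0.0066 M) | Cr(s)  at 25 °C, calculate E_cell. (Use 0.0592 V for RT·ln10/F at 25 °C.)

Both half-cells are Cr³⁺/Cr, so E°_cell = 0. The concentrated side is the cathode; the cell reaction moves Cr³⁺ from high to low concentration with n = 3.
Q = [Cr³⁺]_dilute/[Cr³⁺]_conc = 3.4 × 10^-4/0.0066 = 0.0515.
E = 0 − (0.0592/3) log Q = −(0.0592/3)(-1.288) = 0.0254 V.

0.025 V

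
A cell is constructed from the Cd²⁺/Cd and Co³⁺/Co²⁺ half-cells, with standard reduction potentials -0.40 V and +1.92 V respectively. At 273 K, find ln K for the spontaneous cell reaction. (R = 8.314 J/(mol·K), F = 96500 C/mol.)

ln K = 197.3

E°_cell = +1.92 − (-0.40) = 2.32 V, with n = 2 electrons transferred.
At equilibrium E = 0, so the Nernst equation gives ln K = nFE°/RT = (2)(96500)(2.32)/((8.314)(273)) = 197.28.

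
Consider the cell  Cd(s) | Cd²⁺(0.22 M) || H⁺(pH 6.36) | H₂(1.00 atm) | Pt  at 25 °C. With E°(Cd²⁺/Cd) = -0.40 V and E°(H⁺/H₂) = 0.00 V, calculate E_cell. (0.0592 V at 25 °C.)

The hydrogen couple is the cathode, so E°_cell = 0.40 V; n = 2.
[H⁺] = 10^(−6.36) = 4.4 × 10^-7 M, and Q = [Cd²⁺]·P(H₂) / [H⁺]^2 = 1.15 × 10^12.
E = E° − (0.0592/2) log Q = 0.40 − (0.0592/2)(12.062) = 0.043 V.

0.043 V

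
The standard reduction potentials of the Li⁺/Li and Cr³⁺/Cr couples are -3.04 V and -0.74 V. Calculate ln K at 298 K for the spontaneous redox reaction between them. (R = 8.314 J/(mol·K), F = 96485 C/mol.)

ln K = 268.7

E°_cell = -0.74 − (-3.04) = 2.30 V, with n = 3 electrons transferred.
At equilibrium E = 0, so the Nernst equation gives ln K = nFE°/RT = (3)(96485)(2.30)/((8.314)(298)) = 268.71.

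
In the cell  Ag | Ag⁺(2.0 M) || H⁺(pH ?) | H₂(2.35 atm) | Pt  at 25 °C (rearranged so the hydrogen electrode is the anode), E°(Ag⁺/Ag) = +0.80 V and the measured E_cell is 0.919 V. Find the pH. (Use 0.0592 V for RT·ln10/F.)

E°_cell = 0.80 V and n = 2.
log Q = n(E° − E)/0.0592 = 2×(0.80 − 0.919)/0.0592 = -4.020.
With Q = [H⁺]^2 / ([Ag⁺]^2·P(H₂)), solving for [H⁺] gives log[H⁺] = -1.524, so pH = 1.52.

pH = 1.52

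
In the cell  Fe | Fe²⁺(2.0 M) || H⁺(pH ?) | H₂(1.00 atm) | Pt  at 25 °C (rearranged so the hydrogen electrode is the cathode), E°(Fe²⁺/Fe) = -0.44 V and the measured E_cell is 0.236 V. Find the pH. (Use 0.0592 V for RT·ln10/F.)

E°_cell = 0.44 V and n = 2.
log Q = n(E° − E)/0.0592 = 2×(0.44 − 0.236)/0.0592 = 6.892.
With Q = [Fe²⁺]·P(H₂) / [H⁺]^2, solving for [H⁺] gives log[H⁺] = -3.295, so pH = 3.30.

pH = 3.30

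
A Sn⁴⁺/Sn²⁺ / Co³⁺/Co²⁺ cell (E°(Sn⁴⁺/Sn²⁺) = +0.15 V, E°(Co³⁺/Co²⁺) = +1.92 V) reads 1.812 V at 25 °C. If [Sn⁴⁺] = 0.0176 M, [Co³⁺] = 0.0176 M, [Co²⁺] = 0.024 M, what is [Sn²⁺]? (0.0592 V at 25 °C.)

0.86 M

From the Nernst equation, log Q = n(E° − E)/0.0592 = 2(1.77 − 1.812)/0.0592 = -1.419, so Q = 0.0381.
With Q = [Sn⁴⁺]·[Co²⁺]^2/([Sn²⁺]·[Co³⁺]^2) and the known concentrations, [Sn²⁺] in the denominator gives [Sn²⁺] = 0.86 M.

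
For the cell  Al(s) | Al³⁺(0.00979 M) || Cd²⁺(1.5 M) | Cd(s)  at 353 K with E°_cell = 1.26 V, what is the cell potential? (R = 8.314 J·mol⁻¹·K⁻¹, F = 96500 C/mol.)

Balancing electrons gives n = 6; the reaction quotient is Q = [Al³⁺]^2/[Cd²⁺]^3 = 2.84 × 10^-5.
E = E° − (RT/nF) ln Q = 1.26 − (8.314×353)/(6×96500) × (-10.469) = 1.260 + 0.053 = 1.313 V.

1.31 V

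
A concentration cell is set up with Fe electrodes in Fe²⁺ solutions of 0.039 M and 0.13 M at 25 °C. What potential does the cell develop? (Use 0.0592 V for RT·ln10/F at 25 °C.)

0.015 V

Both half-cells are Fe²⁺/Fe, so E°_cell = 0. The concentrated side is the cathode; the cell reaction moves Fe²⁺ from high to low concentration with n = 2.
Q = [Fe²⁺]_dilute/[Fe²⁺]_conc = 0.039/0.13 = 0.300.
E = 0 − (0.0592/2) log Q = −(0.0592/2)(-0.523) = 0.0155 V.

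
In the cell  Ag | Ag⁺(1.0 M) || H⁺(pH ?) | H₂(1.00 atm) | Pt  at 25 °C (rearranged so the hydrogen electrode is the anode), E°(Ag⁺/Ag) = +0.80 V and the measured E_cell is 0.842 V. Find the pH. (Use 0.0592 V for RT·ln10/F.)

E°_cell = 0.80 V and n = 2.
log Q = n(E° − E)/0.0592 = 2×(0.80 − 0.842)/0.0592 = -1.419.
With Q = [H⁺]^2 / ([Ag⁺]^2·P(H₂)), solving for [H⁺] gives log[H⁺] = -0.709, so pH = 0.71.

pH = 0.71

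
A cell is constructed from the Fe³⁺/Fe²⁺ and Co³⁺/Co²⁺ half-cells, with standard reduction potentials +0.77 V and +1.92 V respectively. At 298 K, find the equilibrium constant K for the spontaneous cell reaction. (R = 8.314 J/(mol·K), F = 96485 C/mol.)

2.8 × 10^19

E°_cell = +1.92 − (+0.77) = 1.15 V, with n = 1 electron transferred.
At equilibrium E = 0, so the Nernst equation gives ln K = nFE°/RT = (1)(96485)(1.15)/((8.314)(298)) = 44.78.
K = e^44.78 = 2.8 × 10^19.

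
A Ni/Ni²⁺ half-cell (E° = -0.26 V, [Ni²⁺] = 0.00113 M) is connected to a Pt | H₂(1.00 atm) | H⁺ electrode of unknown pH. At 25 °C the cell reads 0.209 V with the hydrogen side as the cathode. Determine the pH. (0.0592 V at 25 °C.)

pH = 2.33

E°_cell = 0.26 V and n = 2.
log Q = n(E° − E)/0.0592 = 2×(0.26 − 0.209)/0.0592 = 1.723.
With Q = [Ni²⁺]·P(H₂) / [H⁺]^2, solving for [H⁺] gives log[H⁺] = -2.335, so pH = 2.33.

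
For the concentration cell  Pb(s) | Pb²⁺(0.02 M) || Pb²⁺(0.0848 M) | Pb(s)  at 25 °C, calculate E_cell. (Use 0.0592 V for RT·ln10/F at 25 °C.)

0.019 V

Both half-cells are Pb²⁺/Pb, so E°_cell = 0. The concentrated side is the cathode; the cell reaction moves Pb²⁺ from high to low concentration with n = 2.
Q = [Pb²⁺]_dilute/[Pb²⁺]_conc = 0.02/0.0848 = 0.236.
E = 0 − (0.0592/2) log Q = −(0.0592/2)(-0.627) = 0.0186 V.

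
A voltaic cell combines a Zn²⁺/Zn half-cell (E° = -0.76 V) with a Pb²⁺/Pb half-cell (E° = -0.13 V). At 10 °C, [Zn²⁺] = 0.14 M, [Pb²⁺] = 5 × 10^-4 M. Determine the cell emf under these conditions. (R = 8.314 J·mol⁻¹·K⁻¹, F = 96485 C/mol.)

The Pb²⁺/Pb couple has the higher reduction potential and acts as the cathode, so E°_cell = -0.13 − (-0.76) = 0.63 V.
Balancing electrons gives n = 2; the reaction quotient is Q = [Zn²⁺]/[Pb²⁺] = 280.
E = E° − (RT/nF) ln Q = 0.63 − (8.314×283)/(2×96485) × (5.635) = 0.630 − 0.069 = 0.561 V.

0.561 V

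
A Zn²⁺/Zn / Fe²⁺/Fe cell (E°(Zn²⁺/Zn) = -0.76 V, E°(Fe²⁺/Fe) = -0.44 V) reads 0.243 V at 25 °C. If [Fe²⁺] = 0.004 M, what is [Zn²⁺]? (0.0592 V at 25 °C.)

From the Nernst equation, log Q = n(E° − E)/0.0592 = 2(0.32 − 0.243)/0.0592 = 2.601, so Q = 399.
With Q = [Zn²⁺]/[Fe²⁺] and the known concentrations, [Zn²⁺] in the numerator gives [Zn²⁺] = 1.6 M.

1.6 M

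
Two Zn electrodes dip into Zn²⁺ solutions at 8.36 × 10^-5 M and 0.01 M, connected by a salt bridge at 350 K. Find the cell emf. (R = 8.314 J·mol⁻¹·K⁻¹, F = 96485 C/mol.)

Both half-cells are Zn²⁺/Zn, so E°_cell = 0. The concentrated side is the cathode; the cell reaction moves Zn²⁺ from high to low concentration with n = 2.
Q = [Zn²⁺]_dilute/[Zn²⁺]_conc = 8.36 × 10^-5/0.01 = 0.00836.
E = 0 − (RT/nF) ln Q = −((8.314×350)/(2×96485))(-4.784) = 0.0721 V.

0.072 V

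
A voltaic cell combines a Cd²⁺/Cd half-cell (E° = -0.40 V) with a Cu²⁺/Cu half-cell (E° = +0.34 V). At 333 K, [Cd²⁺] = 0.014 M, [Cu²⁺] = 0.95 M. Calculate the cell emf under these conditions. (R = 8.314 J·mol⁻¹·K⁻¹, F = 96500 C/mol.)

The Cu²⁺/Cu couple has the higher reduction potential and acts as the cathode, so E°_cell = +0.34 − (-0.40) = 0.74 V.
Balancing electrons gives n = 2; the reaction quotient is Q = [Cd²⁺]/[Cu²⁺] = 0.0147.
E = E° − (RT/nF) ln Q = 0.74 − (8.314×333)/(2×96500) × (-4.217) = 0.740 + 0.060 = 0.800 V.

0.800 V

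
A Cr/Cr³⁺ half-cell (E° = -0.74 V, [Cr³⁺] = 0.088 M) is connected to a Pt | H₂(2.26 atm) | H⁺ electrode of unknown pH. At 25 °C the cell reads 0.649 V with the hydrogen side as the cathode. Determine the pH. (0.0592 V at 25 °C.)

pH = 1.71

E°_cell = 0.74 V and n = 6.
log Q = n(E° − E)/0.0592 = 6×(0.74 − 0.649)/0.0592 = 9.223.
With Q = [Cr³⁺]^2·P(H₂)^3 / [H⁺]^6, solving for [H⁺] gives log[H⁺] = -1.712, so pH = 1.71.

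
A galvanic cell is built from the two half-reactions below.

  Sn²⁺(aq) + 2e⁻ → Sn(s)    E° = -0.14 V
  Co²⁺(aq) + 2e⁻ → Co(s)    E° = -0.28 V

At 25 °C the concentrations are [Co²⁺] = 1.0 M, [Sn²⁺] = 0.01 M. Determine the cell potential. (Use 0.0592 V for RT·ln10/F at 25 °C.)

The Sn²⁺/Sn couple has the higher reduction potential and acts as the cathode, so E°_cell = -0.14 − (-0.28) = 0.14 V.
Balancing electrons gives n = 2; the reaction quotient is Q = [Co²⁺]/[Sn²⁺] = 100.
At 25 °C, E = E° − (0.0592/n) log Q = 0.14 − (0.0592/2)(2.000) = 0.140 − 0.059 = 0.081 V.

0.081 V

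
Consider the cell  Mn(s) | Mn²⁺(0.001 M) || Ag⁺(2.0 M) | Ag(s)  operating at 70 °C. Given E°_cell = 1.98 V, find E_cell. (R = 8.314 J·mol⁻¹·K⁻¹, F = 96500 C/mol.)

2.10 V

Balancing electrons gives n = 2; the reaction quotient is Q = [Mn²⁺]/[Ag⁺]^2 = 2.5 × 10^-4.
E = E° − (RT/nF) ln Q = 1.98 − (8.314×343)/(2×96500) × (-8.294) = 1.980 + 0.123 = 2.103 V.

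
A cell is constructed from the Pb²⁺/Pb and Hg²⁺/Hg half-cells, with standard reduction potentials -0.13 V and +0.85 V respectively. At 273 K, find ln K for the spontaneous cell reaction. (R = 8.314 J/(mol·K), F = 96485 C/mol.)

ln K = 83.3

E°_cell = +0.85 − (-0.13) = 0.98 V, with n = 2 electrons transferred.
At equilibrium E = 0, so the Nernst equation gives ln K = nFE°/RT = (2)(96485)(0.98)/((8.314)(273)) = 83.32.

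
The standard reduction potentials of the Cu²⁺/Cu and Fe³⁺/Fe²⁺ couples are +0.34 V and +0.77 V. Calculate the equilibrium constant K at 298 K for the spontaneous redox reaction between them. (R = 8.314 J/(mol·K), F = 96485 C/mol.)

E°_cell = +0.77 − (+0.34) = 0.43 V, with n = 2 electrons transferred.
At equilibrium E = 0, so the Nernst equation gives ln K = nFE°/RT = (2)(96485)(0.43)/((8.314)(298)) = 33.49.
K = e^33.49 = 3.5 × 10^14.

3.5 × 10^14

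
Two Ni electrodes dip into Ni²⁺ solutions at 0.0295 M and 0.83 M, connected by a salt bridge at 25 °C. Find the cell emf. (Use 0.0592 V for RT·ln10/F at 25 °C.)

0.043 V

Both half-cells are Ni²⁺/Ni, so E°_cell = 0. The concentrated side is the cathode; the cell reaction moves Ni²⁺ from high to low concentration with n = 2.
Q = [Ni²⁺]_dilute/[Ni²⁺]_conc = 0.0295/0.83 = 0.0355.
E = 0 − (0.0592/2) log Q = −(0.0592/2)(-1.449) = 0.0429 V.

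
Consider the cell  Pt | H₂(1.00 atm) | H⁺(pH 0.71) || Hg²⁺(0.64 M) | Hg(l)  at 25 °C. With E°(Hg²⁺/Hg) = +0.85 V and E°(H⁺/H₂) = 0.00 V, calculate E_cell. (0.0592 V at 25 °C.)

The Hg²⁺/Hg couple is the cathode, so E°_cell = 0.85 V; n = 2.
[H⁺] = 10^(−0.71) = 0.19 M, and Q = [H⁺]^2 / ([Hg²⁺]·P(H₂)) = 0.0594.
E = E° − (0.0592/2) log Q = 0.85 − (0.0592/2)(-1.226) = 0.886 V.

0.89 V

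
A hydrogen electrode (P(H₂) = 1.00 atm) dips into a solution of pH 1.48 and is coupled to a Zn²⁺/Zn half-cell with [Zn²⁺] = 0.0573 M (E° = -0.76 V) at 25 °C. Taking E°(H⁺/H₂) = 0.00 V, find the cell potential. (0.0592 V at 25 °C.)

The hydrogen couple is the cathode, so E°_cell = 0.76 V; n = 2.
[H⁺] = 10^(−1.48) = 0.033 M, and Q = [Zn²⁺]·P(H₂) / [H⁺]^2 = 52.3.
E = E° − (0.0592/2) log Q = 0.76 − (0.0592/2)(1.718) = 0.709 V.

0.71 V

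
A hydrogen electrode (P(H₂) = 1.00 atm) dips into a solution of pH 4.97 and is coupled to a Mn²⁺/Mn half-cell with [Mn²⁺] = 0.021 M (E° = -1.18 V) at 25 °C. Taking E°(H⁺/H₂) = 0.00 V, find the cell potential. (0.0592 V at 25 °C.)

0.94 V

The hydrogen couple is the cathode, so E°_cell = 1.18 V; n = 2.
[H⁺] = 10^(−4.97) = 1.1 × 10^-5 M, and Q = [Mn²⁺]·P(H₂) / [H⁺]^2 = 1.83 × 10^8.
E = E° − (0.0592/2) log Q = 1.18 − (0.0592/2)(8.262) = 0.935 V.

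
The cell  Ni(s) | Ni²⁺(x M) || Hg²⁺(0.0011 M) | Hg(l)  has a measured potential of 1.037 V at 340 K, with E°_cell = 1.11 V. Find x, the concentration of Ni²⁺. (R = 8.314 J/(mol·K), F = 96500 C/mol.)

0.16 M

From the Nernst equation, ln Q = nF(E° − E)/RT = 2×96500×(1.11 − 1.037)/(8.314×340) = 4.984, so Q = 146.
With Q = [Ni²⁺]/[Hg²⁺] and the known concentrations, [Ni²⁺] in the numerator gives [Ni²⁺] = 0.16 M.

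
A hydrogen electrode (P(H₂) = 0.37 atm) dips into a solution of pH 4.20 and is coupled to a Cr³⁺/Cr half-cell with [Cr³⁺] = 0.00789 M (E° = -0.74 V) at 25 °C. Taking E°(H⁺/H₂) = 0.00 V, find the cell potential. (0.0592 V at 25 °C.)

The hydrogen couple is the cathode, so E°_cell = 0.74 V; n = 6.
[H⁺] = 10^(−4.20) = 6.3 × 10^-5 M, and Q = [Cr³⁺]^2·P(H₂)^3 / [H⁺]^6 = 5 × 10^19.
E = E° − (0.0592/6) log Q = 0.74 − (0.0592/6)(19.699) = 0.546 V.

0.55 V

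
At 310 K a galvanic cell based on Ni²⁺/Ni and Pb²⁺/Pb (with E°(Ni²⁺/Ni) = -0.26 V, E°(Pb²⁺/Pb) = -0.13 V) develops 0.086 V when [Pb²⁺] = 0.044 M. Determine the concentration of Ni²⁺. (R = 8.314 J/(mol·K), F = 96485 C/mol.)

From the Nernst equation, ln Q = nF(E° − E)/RT = 2×96485×(0.13 − 0.086)/(8.314×310) = 3.294, so Q = 27.0.
With Q = [Ni²⁺]/[Pb²⁺] and the known concentrations, [Ni²⁺] in the numerator gives [Ni²⁺] = 1.2 M.

1.2 M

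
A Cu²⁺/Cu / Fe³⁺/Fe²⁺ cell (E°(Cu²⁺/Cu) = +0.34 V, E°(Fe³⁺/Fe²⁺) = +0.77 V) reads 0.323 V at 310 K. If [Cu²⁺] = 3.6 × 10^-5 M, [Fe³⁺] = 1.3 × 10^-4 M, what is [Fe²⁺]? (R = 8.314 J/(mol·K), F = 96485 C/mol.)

1.2 M

From the Nernst equation, ln Q = nF(E° − E)/RT = 2×96485×(0.43 − 0.323)/(8.314×310) = 8.011, so Q = 3010.
With Q = [Cu²⁺]·[Fe²⁺]^2/[Fe³⁺]^2 and the known concentrations, [Fe²⁺]^2 in the numerator gives [Fe²⁺] = 1.2 M.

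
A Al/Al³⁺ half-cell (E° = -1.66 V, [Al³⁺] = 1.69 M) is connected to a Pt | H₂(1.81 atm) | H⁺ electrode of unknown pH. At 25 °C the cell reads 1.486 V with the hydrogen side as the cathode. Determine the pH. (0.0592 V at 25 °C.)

pH = 2.73

E°_cell = 1.66 V and n = 6.
log Q = n(E° − E)/0.0592 = 6×(1.66 − 1.486)/0.0592 = 17.635.
With Q = [Al³⁺]^2·P(H₂)^3 / [H⁺]^6, solving for [H⁺] gives log[H⁺] = -2.734, so pH = 2.73.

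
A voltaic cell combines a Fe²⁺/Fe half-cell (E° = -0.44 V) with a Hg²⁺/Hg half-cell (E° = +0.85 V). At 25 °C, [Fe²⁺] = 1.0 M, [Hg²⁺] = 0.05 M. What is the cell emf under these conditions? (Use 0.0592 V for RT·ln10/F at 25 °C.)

1.25 V

The Hg²⁺/Hg couple has the higher reduction potential and acts as the cathode, so E°_cell = +0.85 − (-0.44) = 1.29 V.
Balancing electrons gives n = 2; the reaction quotient is Q = [Fe²⁺]/[Hg²⁺] = 20.0.
At 25 °C, E = E° − (0.0592/n) log Q = 1.29 − (0.0592/2)(1.301) = 1.290 − 0.039 = 1.251 V.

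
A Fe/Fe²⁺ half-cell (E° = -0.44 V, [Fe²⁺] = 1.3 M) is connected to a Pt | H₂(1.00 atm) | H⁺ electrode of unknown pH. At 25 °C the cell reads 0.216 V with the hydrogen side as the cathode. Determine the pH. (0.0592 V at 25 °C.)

pH = 3.73

E°_cell = 0.44 V and n = 2.
log Q = n(E° − E)/0.0592 = 2×(0.44 − 0.216)/0.0592 = 7.568.
With Q = [Fe²⁺]·P(H₂) / [H⁺]^2, solving for [H⁺] gives log[H⁺] = -3.727, so pH = 3.73.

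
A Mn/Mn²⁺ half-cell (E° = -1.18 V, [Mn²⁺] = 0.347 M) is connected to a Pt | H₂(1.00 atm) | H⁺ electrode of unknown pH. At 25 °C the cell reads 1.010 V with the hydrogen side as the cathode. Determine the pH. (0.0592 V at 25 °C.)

E°_cell = 1.18 V and n = 2.
log Q = n(E° − E)/0.0592 = 2×(1.18 − 1.010)/0.0592 = 5.743.
With Q = [Mn²⁺]·P(H₂) / [H⁺]^2, solving for [H⁺] gives log[H⁺] = -3.101, so pH = 3.10.

pH = 3.10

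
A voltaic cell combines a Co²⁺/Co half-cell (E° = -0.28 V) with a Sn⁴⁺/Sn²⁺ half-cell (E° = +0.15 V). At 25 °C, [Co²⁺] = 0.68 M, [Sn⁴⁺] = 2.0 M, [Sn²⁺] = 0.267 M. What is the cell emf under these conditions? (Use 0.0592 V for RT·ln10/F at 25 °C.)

0.461 V

The Sn⁴⁺/Sn²⁺ couple has the higher reduction potential and acts as the cathode, so E°_cell = +0.15 − (-0.28) = 0.43 V.
Balancing electrons gives n = 2; the reaction quotient is Q = [Co²⁺]·[Sn²⁺]/[Sn⁴⁺] = 0.0908.
At 25 °C, E = E° − (0.0592/n) log Q = 0.43 − (0.0592/2)(-1.042) = 0.430 + 0.031 = 0.461 V.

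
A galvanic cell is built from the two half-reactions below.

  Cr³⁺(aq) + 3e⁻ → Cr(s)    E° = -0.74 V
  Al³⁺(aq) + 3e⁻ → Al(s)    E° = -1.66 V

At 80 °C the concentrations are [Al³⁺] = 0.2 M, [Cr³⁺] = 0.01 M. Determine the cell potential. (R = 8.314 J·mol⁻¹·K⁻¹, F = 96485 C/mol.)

0.890 V

The Cr³⁺/Cr couple has the higher reduction potential and acts as the cathode, so E°_cell = -0.74 − (-1.66) = 0.92 V.
Balancing electrons gives n = 3; the reaction quotient is Q = [Al³⁺]/[Cr³⁺] = 20.0.
E = E° − (RT/nF) ln Q = 0.92 − (8.314×353)/(3×96485) × (2.996) = 0.920 − 0.030 = 0.890 V.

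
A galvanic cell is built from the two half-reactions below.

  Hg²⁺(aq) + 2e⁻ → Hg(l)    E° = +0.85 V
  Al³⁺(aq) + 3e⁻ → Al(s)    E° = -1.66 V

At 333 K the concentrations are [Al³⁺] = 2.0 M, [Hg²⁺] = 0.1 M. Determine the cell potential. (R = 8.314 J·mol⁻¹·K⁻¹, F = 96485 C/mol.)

2.47 V

The Hg²⁺/Hg couple has the higher reduction potential and acts as the cathode, so E°_cell = +0.85 − (-1.66) = 2.51 V.
Balancing electrons gives n = 6; the reaction quotient is Q = [Al³⁺]^2/[Hg²⁺]^3 = 4000.
E = E° − (RT/nF) ln Q = 2.51 − (8.314×333)/(6×96485) × (8.294) = 2.510 − 0.040 = 2.470 V.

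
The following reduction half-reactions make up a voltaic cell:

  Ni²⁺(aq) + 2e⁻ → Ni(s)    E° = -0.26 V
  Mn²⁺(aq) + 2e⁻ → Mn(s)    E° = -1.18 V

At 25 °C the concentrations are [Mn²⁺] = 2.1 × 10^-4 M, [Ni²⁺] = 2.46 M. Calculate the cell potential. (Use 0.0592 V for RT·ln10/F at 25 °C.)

The Ni²⁺/Ni couple has the higher reduction potential and acts as the cathode, so E°_cell = -0.26 − (-1.18) = 0.92 V.
Balancing electrons gives n = 2; the reaction quotient is Q = [Mn²⁺]/[Ni²⁺] = 8.54 × 10^-5.
At 25 °C, E = E° − (0.0592/n) log Q = 0.92 − (0.0592/2)(-4.069) = 0.920 + 0.120 = 1.040 V.

1.04 V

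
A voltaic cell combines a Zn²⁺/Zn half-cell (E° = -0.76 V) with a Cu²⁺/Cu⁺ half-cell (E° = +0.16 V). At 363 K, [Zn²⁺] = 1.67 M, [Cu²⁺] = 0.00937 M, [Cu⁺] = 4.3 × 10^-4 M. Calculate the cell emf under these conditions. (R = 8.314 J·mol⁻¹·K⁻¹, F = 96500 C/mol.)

1.01 V

The Cu²⁺/Cu⁺ couple has the higher reduction potential and acts as the cathode, so E°_cell = +0.16 − (-0.76) = 0.92 V.
Balancing electrons gives n = 2; the reaction quotient is Q = [Zn²⁺]·[Cu⁺]^2/[Cu²⁺]^2 = 0.00352.
E = E° − (RT/nF) ln Q = 0.92 − (8.314×363)/(2×96500) × (-5.650) = 0.920 + 0.088 = 1.008 V.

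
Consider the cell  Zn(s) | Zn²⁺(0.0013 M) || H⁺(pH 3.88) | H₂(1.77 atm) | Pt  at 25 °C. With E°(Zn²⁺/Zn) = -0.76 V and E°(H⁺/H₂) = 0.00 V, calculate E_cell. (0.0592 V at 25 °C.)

The hydrogen couple is the cathode, so E°_cell = 0.76 V; n = 2.
[H⁺] = 10^(−3.88) = 1.3 × 10^-4 M, and Q = [Zn²⁺]·P(H₂) / [H⁺]^2 = 1.32 × 10^5.
E = E° − (0.0592/2) log Q = 0.76 − (0.0592/2)(5.122) = 0.608 V.

0.61 V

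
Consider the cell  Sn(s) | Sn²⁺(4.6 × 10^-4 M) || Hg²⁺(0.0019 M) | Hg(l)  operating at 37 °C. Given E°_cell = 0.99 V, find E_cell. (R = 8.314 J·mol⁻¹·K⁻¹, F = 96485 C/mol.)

1.01 V

Balancing electrons gives n = 2; the reaction quotient is Q = [Sn²⁺]/[Hg²⁺] = 0.242.
E = E° − (RT/nF) ln Q = 0.99 − (8.314×310)/(2×96485) × (-1.418) = 0.990 + 0.019 = 1.009 V.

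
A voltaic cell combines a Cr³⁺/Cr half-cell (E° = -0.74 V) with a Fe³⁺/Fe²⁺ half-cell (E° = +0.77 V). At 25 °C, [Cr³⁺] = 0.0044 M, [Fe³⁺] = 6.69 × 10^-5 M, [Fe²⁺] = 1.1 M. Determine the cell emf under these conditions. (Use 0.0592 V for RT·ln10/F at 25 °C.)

1.31 V

The Fe³⁺/Fe²⁺ couple has the higher reduction potential and acts as the cathode, so E°_cell = +0.77 − (-0.74) = 1.51 V.
Balancing electrons gives n = 3; the reaction quotient is Q = [Cr³⁺]·[Fe²⁺]^3/[Fe³⁺]^3 = 1.96 × 10^10.
At 25 °C, E = E° − (0.0592/n) log Q = 1.51 − (0.0592/3)(10.291) = 1.510 − 0.203 = 1.307 V.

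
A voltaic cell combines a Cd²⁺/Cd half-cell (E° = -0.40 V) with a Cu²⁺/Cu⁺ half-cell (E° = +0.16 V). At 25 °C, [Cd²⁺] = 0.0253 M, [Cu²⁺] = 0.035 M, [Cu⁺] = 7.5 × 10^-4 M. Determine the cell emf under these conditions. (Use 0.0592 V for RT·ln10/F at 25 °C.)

The Cu²⁺/Cu⁺ couple has the higher reduction potential and acts as the cathode, so E°_cell = +0.16 − (-0.40) = 0.56 V.
Balancing electrons gives n = 2; the reaction quotient is Q = [Cd²⁺]·[Cu⁺]^2/[Cu²⁺]^2 = 1.16 × 10^-5.
At 25 °C, E = E° − (0.0592/n) log Q = 0.56 − (0.0592/2)(-4.935) = 0.560 + 0.146 = 0.706 V.

0.706 V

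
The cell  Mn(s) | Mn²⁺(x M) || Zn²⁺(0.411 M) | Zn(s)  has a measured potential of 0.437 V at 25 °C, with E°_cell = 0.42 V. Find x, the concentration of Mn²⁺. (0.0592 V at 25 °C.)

0.11 M

From the Nernst equation, log Q = n(E° − E)/0.0592 = 2(0.42 − 0.437)/0.0592 = -0.574, so Q = 0.266.
With Q = [Mn²⁺]/[Zn²⁺] and the known concentrations, [Mn²⁺] in the numerator gives [Mn²⁺] = 0.11 M.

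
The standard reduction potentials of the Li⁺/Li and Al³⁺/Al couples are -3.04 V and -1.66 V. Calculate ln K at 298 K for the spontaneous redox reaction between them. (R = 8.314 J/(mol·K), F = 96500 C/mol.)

E°_cell = -1.66 − (-3.04) = 1.38 V, with n = 3 electrons transferred.
At equilibrium E = 0, so the Nernst equation gives ln K = nFE°/RT = (3)(96500)(1.38)/((8.314)(298)) = 161.25.

ln K = 161.3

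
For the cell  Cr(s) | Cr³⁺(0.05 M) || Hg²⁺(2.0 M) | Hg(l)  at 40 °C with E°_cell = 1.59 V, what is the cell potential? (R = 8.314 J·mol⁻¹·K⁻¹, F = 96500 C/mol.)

Balancing electrons gives n = 6; the reaction quotient is Q = [Cr³⁺]^2/[Hg²⁺]^3 = 3.13 × 10^-4.
E = E° − (RT/nF) ln Q = 1.59 − (8.314×313)/(6×96500) × (-8.071) = 1.590 + 0.036 = 1.626 V.

1.63 V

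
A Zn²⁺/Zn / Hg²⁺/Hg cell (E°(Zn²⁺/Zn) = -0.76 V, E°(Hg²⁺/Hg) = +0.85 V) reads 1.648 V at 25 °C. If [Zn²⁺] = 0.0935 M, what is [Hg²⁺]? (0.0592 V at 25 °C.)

From the Nernst equation, log Q = n(E° − E)/0.0592 = 2(1.61 − 1.648)/0.0592 = -1.284, so Q = 0.0520.
With Q = [Zn²⁺]/[Hg²⁺] and the known concentrations, [Hg²⁺] in the denominator gives [Hg²⁺] = 1.8 M.

1.8 M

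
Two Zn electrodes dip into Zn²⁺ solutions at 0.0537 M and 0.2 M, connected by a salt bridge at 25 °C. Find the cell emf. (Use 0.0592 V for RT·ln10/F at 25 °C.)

Both half-cells are Zn²⁺/Zn, so E°_cell = 0. The concentrated side is the cathode; the cell reaction moves Zn²⁺ from high to low concentration with n = 2.
Q = [Zn²⁺]_dilute/[Zn²⁺]_conc = 0.0537/0.2 = 0.268.
E = 0 − (0.0592/2) log Q = −(0.0592/2)(-0.571) = 0.0169 V.

0.017 V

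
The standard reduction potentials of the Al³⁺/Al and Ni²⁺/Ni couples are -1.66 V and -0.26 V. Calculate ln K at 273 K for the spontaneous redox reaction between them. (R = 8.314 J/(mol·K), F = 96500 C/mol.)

ln K = 357.1

E°_cell = -0.26 − (-1.66) = 1.40 V, with n = 6 electrons transferred.
At equilibrium E = 0, so the Nernst equation gives ln K = nFE°/RT = (6)(96500)(1.40)/((8.314)(273)) = 357.14.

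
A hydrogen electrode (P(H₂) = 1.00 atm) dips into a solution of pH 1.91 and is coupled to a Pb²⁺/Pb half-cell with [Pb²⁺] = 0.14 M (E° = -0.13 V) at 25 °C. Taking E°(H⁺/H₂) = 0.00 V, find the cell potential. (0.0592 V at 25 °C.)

The hydrogen couple is the cathode, so E°_cell = 0.13 V; n = 2.
[H⁺] = 10^(−1.91) = 0.012 M, and Q = [Pb²⁺]·P(H₂) / [H⁺]^2 = 925.
E = E° − (0.0592/2) log Q = 0.13 − (0.0592/2)(2.966) = 0.042 V.

0.042 V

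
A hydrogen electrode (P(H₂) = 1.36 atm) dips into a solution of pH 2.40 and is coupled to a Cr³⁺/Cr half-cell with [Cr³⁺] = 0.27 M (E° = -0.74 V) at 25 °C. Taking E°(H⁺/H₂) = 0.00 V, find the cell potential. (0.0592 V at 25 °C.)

0.61 V

The hydrogen couple is the cathode, so E°_cell = 0.74 V; n = 6.
[H⁺] = 10^(−2.40) = 0.0040 M, and Q = [Cr³⁺]^2·P(H₂)^3 / [H⁺]^6 = 4.61 × 10^13.
E = E° − (0.0592/6) log Q = 0.74 − (0.0592/6)(13.663) = 0.605 V.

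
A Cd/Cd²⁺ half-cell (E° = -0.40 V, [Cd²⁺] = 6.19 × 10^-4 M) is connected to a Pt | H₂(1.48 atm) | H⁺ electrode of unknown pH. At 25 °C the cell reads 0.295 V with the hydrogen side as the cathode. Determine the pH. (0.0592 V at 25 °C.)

pH = 3.29

E°_cell = 0.40 V and n = 2.
log Q = n(E° − E)/0.0592 = 2×(0.40 − 0.295)/0.0592 = 3.547.
With Q = [Cd²⁺]·P(H₂) / [H⁺]^2, solving for [H⁺] gives log[H⁺] = -3.293, so pH = 3.29.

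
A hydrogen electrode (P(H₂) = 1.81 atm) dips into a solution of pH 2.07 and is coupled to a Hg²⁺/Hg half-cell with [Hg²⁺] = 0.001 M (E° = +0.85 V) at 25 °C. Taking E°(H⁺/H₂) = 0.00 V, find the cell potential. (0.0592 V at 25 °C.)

The Hg²⁺/Hg couple is the cathode, so E°_cell = 0.85 V; n = 2.
[H⁺] = 10^(−2.07) = 0.0085 M, and Q = [H⁺]^2 / ([Hg²⁺]·P(H₂)) = 0.0400.
E = E° − (0.0592/2) log Q = 0.85 − (0.0592/2)(-1.398) = 0.891 V.

0.89 V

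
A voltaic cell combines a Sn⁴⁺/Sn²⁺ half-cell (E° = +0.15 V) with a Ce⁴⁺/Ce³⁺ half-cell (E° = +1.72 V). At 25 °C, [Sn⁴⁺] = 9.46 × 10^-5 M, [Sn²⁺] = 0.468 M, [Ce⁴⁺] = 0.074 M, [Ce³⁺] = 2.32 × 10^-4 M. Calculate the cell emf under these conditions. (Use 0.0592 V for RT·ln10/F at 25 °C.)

The Ce⁴⁺/Ce³⁺ couple has the higher reduction potential and acts as the cathode, so E°_cell = +1.72 − (+0.15) = 1.57 V.
Balancing electrons gives n = 2; the reaction quotient is Q = [Sn⁴⁺]·[Ce³⁺]^2/([Sn²⁺]·[Ce⁴⁺]^2) = 1.99 × 10^-9.
At 25 °C, E = E° − (0.0592/n) log Q = 1.57 − (0.0592/2)(-8.702) = 1.570 + 0.258 = 1.828 V.

1.83 V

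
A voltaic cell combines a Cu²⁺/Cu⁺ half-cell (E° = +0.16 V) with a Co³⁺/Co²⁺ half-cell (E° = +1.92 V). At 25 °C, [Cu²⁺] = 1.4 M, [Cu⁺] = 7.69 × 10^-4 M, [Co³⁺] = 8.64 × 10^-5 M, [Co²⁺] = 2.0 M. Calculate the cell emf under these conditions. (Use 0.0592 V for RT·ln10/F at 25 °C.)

1.31 V

The Co³⁺/Co²⁺ couple has the higher reduction potential and acts as the cathode, so E°_cell = +1.92 − (+0.16) = 1.76 V.
Balancing electrons gives n = 1; the reaction quotient is Q = [Cu²⁺]·[Co²⁺]/([Cu⁺]·[Co³⁺]) = 4.21 × 10^7.
At 25 °C, E = E° − (0.0592/n) log Q = 1.76 − (0.0592/1)(7.625) = 1.760 − 0.451 = 1.309 V.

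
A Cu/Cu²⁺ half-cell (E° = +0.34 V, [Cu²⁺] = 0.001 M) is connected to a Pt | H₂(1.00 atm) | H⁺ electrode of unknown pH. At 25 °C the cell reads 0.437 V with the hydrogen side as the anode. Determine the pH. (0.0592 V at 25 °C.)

E°_cell = 0.34 V and n = 2.
log Q = n(E° − E)/0.0592 = 2×(0.34 − 0.437)/0.0592 = -3.277.
With Q = [H⁺]^2 / ([Cu²⁺]·P(H₂)), solving for [H⁺] gives log[H⁺] = -3.139, so pH = 3.14.

pH = 3.14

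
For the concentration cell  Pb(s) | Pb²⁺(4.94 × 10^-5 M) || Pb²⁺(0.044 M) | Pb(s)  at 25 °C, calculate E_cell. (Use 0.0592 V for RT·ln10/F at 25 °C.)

0.087 V

Both half-cells are Pb²⁺/Pb, so E°_cell = 0. The concentrated side is the cathode; the cell reaction moves Pb²⁺ from high to low concentration with n = 2.
Q = [Pb²⁺]_dilute/[Pb²⁺]_conc = 4.94 × 10^-5/0.044 = 0.00112.
E = 0 − (0.0592/2) log Q = −(0.0592/2)(-2.950) = 0.0873 V.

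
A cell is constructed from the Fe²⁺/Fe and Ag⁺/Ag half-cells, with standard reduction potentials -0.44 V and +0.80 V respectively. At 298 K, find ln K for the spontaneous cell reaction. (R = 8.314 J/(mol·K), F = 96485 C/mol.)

E°_cell = +0.80 − (-0.44) = 1.24 V, with n = 2 electrons transferred.
At equilibrium E = 0, so the Nernst equation gives ln K = nFE°/RT = (2)(96485)(1.24)/((8.314)(298)) = 96.58.

ln K = 96.6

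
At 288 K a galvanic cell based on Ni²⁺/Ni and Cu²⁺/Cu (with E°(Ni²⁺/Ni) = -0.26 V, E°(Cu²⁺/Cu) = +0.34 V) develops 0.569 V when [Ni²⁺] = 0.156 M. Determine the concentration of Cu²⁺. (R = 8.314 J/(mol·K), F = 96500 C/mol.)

From the Nernst equation, ln Q = nF(E° − E)/RT = 2×96500×(0.60 − 0.569)/(8.314×288) = 2.499, so Q = 12.2.
With Q = [Ni²⁺]/[Cu²⁺] and the known concentrations, [Cu²⁺] in the denominator gives [Cu²⁺] = 0.013 M.

0.013 M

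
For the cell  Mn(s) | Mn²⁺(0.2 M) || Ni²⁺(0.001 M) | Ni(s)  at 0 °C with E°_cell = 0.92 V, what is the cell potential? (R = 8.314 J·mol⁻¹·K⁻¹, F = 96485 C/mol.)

0.858 V

Balancing electrons gives n = 2; the reaction quotient is Q = [Mn²⁺]/[Ni²⁺] = 200.
E = E° − (RT/nF) ln Q = 0.92 − (8.314×273)/(2×96485) × (5.298) = 0.920 − 0.062 = 0.858 V.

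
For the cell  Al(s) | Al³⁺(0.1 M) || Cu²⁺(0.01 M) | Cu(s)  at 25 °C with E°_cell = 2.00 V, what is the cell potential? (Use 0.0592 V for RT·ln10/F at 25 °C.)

Balancing electrons gives n = 6; the reaction quotient is Q = [Al³⁺]^2/[Cu²⁺]^3 = 1 × 10^4.
At 25 °C, E = E° − (0.0592/n) log Q = 2.00 − (0.0592/6)(4.000) = 2.000 − 0.039 = 1.961 V.

1.96 V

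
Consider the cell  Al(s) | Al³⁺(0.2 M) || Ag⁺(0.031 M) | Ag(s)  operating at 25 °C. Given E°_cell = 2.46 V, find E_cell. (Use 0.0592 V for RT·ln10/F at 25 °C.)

2.38 V

Balancing electrons gives n = 3; the reaction quotient is Q = [Al³⁺]/[Ag⁺]^3 = 6710.
At 25 °C, E = E° − (0.0592/n) log Q = 2.46 − (0.0592/3)(3.827) = 2.460 − 0.076 = 2.384 V.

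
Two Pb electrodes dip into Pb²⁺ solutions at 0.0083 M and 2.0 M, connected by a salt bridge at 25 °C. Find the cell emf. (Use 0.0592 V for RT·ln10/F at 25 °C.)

0.071 V

Both half-cells are Pb²⁺/Pb, so E°_cell = 0. The concentrated side is the cathode; the cell reaction moves Pb²⁺ from high to low concentration with n = 2.
Q = [Pb²⁺]_dilute/[Pb²⁺]_conc = 0.0083/2.0 = 0.00415.
E = 0 − (0.0592/2) log Q = −(0.0592/2)(-2.382) = 0.0705 V.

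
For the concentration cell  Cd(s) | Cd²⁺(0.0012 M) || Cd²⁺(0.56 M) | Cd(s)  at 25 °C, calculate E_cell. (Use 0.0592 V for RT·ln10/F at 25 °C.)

0.079 V

Both half-cells are Cd²⁺/Cd, so E°_cell = 0. The concentrated side is the cathode; the cell reaction moves Cd²⁺ from high to low concentration with n = 2.
Q = [Cd²⁺]_dilute/[Cd²⁺]_conc = 0.0012/0.56 = 0.00214.
E = 0 − (0.0592/2) log Q = −(0.0592/2)(-2.669) = 0.0790 V.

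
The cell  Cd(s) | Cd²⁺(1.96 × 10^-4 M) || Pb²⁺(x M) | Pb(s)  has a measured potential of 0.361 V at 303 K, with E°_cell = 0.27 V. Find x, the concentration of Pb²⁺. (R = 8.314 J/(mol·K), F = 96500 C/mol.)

From the Nernst equation, ln Q = nF(E° − E)/RT = 2×96500×(0.27 − 0.361)/(8.314×303) = -6.972, so Q = 9.38 × 10^-4.
With Q = [Cd²⁺]/[Pb²⁺] and the known concentrations, [Pb²⁺] in the denominator gives [Pb²⁺] = 0.21 M.

0.21 M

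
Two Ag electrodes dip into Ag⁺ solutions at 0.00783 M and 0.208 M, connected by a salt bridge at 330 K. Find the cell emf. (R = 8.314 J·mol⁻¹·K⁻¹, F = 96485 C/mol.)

Both half-cells are Ag⁺/Ag, so E°_cell = 0. The concentrated side is the cathode; the cell reaction moves Ag⁺ from high to low concentration with n = 1.
Q = [Ag⁺]_dilute/[Ag⁺]_conc = 0.00783/0.208 = 0.0376.
E = 0 − (RT/nF) ln Q = −((8.314×330)/(1×96485))(-3.280) = 0.0933 V.

0.093 V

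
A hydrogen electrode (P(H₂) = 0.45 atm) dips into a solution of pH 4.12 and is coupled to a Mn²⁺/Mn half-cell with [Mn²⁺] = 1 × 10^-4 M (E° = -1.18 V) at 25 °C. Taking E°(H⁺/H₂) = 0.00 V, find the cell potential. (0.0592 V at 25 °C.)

The hydrogen couple is the cathode, so E°_cell = 1.18 V; n = 2.
[H⁺] = 10^(−4.12) = 7.6 × 10^-5 M, and Q = [Mn²⁺]·P(H₂) / [H⁺]^2 = 7820.
E = E° − (0.0592/2) log Q = 1.18 − (0.0592/2)(3.893) = 1.065 V.

1.06 V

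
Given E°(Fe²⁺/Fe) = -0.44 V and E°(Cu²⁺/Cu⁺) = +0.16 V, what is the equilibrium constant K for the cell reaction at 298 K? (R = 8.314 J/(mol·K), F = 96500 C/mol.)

E°_cell = +0.16 − (-0.44) = 0.60 V, with n = 2 electrons transferred.
At equilibrium E = 0, so the Nernst equation gives ln K = nFE°/RT = (2)(96500)(0.60)/((8.314)(298)) = 46.74.
K = e^46.74 = 2 × 10^20.

2 × 10^20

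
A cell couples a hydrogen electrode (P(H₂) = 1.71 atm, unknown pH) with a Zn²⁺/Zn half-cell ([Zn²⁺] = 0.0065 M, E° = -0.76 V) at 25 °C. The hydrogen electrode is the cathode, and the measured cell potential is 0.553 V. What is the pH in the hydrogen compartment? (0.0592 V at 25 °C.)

E°_cell = 0.76 V and n = 2.
log Q = n(E° − E)/0.0592 = 2×(0.76 − 0.553)/0.0592 = 6.993.
With Q = [Zn²⁺]·P(H₂) / [H⁺]^2, solving for [H⁺] gives log[H⁺] = -4.474, so pH = 4.47.

pH = 4.47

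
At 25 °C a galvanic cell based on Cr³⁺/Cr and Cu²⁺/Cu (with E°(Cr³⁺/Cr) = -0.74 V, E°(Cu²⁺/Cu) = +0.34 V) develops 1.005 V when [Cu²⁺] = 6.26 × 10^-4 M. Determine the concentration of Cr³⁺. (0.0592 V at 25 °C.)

0.099 M

From the Nernst equation, log Q = n(E° − E)/0.0592 = 6(1.08 − 1.005)/0.0592 = 7.601, so Q = 3.99 × 10^7.
With Q = [Cr³⁺]^2/[Cu²⁺]^3 and the known concentrations, [Cr³⁺]^2 in the numerator gives [Cr³⁺] = 0.099 M.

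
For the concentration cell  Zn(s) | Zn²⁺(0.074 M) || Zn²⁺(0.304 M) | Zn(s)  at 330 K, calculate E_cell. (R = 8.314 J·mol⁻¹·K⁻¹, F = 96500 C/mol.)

Both half-cells are Zn²⁺/Zn, so E°_cell = 0. The concentrated side is the cathode; the cell reaction moves Zn²⁺ from high to low concentration with n = 2.
Q = [Zn²⁺]_dilute/[Zn²⁺]_conc = 0.074/0.304 = 0.243.
E = 0 − (RT/nF) ln Q = −((8.314×330)/(2×96500))(-1.413) = 0.0201 V.

0.020 V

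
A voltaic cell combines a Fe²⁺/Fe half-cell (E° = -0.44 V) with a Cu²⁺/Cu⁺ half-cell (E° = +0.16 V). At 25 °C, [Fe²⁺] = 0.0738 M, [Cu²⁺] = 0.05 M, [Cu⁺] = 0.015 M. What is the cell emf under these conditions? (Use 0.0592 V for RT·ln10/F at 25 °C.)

0.664 V

The Cu²⁺/Cu⁺ couple has the higher reduction potential and acts as the cathode, so E°_cell = +0.16 − (-0.44) = 0.60 V.
Balancing electrons gives n = 2; the reaction quotient is Q = [Fe²⁺]·[Cu⁺]^2/[Cu²⁺]^2 = 0.00664.
At 25 °C, E = E° − (0.0592/n) log Q = 0.60 − (0.0592/2)(-2.178) = 0.600 + 0.064 = 0.664 V.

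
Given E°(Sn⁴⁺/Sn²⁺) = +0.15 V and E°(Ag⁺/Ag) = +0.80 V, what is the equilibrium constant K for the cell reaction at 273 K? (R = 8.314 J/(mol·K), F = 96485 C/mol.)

E°_cell = +0.80 − (+0.15) = 0.65 V, with n = 2 electrons transferred.
At equilibrium E = 0, so the Nernst equation gives ln K = nFE°/RT = (2)(96485)(0.65)/((8.314)(273)) = 55.26.
K = e^55.26 = 1 × 10^24.

1 × 10^24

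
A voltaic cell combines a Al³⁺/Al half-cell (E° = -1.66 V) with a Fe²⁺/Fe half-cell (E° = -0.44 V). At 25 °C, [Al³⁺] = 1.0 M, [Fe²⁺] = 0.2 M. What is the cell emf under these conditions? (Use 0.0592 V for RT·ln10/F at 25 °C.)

1.20 V

The Fe²⁺/Fe couple has the higher reduction potential and acts as the cathode, so E°_cell = -0.44 − (-1.66) = 1.22 V.
Balancing electrons gives n = 6; the reaction quotient is Q = [Al³⁺]^2/[Fe²⁺]^3 = 125.
At 25 °C, E = E° − (0.0592/n) log Q = 1.22 − (0.0592/6)(2.097) = 1.220 − 0.021 = 1.199 V.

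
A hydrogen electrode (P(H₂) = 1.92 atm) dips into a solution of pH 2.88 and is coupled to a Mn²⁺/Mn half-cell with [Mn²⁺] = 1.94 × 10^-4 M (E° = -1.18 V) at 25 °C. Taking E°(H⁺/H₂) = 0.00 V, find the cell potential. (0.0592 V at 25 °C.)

1.11 V

The hydrogen couple is the cathode, so E°_cell = 1.18 V; n = 2.
[H⁺] = 10^(−2.88) = 0.0013 M, and Q = [Mn²⁺]·P(H₂) / [H⁺]^2 = 214.
E = E° − (0.0592/2) log Q = 1.18 − (0.0592/2)(2.331) = 1.111 V.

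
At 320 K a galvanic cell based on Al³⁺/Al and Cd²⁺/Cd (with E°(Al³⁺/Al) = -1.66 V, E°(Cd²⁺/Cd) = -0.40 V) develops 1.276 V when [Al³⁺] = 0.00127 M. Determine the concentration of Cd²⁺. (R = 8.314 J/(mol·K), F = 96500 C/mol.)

From the Nernst equation, ln Q = nF(E° − E)/RT = 6×96500×(1.26 − 1.276)/(8.314×320) = -3.482, so Q = 0.0307.
With Q = [Al³⁺]^2/[Cd²⁺]^3 and the known concentrations, [Cd²⁺]^3 in the denominator gives [Cd²⁺] = 0.037 M.

0.037 M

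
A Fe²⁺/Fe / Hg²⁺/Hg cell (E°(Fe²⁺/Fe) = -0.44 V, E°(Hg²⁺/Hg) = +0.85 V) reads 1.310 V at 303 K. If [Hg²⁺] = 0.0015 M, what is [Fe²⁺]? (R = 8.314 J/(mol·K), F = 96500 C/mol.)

From the Nernst equation, ln Q = nF(E° − E)/RT = 2×96500×(1.29 − 1.310)/(8.314×303) = -1.532, so Q = 0.216.
With Q = [Fe²⁺]/[Hg²⁺] and the known concentrations, [Fe²⁺] in the numerator gives [Fe²⁺] = 3.2 × 10^-4 M.

3.2 × 10^-4 M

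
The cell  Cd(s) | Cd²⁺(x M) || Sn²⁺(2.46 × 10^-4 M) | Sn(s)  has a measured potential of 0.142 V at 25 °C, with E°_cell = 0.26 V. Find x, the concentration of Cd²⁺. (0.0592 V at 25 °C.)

From the Nernst equation, log Q = n(E° − E)/0.0592 = 2(0.26 − 0.142)/0.0592 = 3.986, so Q = 9690.
With Q = [Cd²⁺]/[Sn²⁺] and the known concentrations, [Cd²⁺] in the numerator gives [Cd²⁺] = 2.4 M.

2.4 M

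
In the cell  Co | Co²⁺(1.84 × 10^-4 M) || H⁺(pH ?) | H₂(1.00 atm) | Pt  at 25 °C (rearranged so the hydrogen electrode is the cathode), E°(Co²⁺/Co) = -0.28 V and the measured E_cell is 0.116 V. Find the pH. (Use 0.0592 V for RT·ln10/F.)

pH = 4.64

E°_cell = 0.28 V and n = 2.
log Q = n(E° − E)/0.0592 = 2×(0.28 − 0.116)/0.0592 = 5.541.
With Q = [Co²⁺]·P(H₂) / [H⁺]^2, solving for [H⁺] gives log[H⁺] = -4.638, so pH = 4.64.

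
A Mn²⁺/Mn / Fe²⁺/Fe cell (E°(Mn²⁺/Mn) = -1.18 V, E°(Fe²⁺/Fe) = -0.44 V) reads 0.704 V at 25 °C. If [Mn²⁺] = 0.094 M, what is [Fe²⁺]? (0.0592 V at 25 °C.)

0.0057 M

From the Nernst equation, log Q = n(E° − E)/0.0592 = 2(0.74 − 0.704)/0.0592 = 1.216, so Q = 16.5.
With Q = [Mn²⁺]/[Fe²⁺] and the known concentrations, [Fe²⁺] in the denominator gives [Fe²⁺] = 0.0057 M.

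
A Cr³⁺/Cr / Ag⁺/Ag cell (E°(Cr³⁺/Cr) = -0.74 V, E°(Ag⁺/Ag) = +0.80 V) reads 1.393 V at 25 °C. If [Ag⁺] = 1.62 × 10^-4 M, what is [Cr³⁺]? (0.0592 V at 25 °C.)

From the Nernst equation, log Q = n(E° − E)/0.0592 = 3(1.54 − 1.393)/0.0592 = 7.449, so Q = 2.81 × 10^7.
With Q = [Cr³⁺]/[Ag⁺]^3 and the known concentrations, [Cr³⁺] in the numerator gives [Cr³⁺] = 1.2 × 10^-4 M.

1.2 × 10^-4 M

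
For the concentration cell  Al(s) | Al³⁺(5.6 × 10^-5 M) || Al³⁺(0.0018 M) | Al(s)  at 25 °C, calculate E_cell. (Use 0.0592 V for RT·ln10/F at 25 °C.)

0.030 V

Both half-cells are Al³⁺/Al, so E°_cell = 0. The concentrated side is the cathode; the cell reaction moves Al³⁺ from high to low concentration with n = 3.
Q = [Al³⁺]_dilute/[Al³⁺]_conc = 5.6 × 10^-5/0.0018 = 0.0311.
E = 0 − (0.0592/3) log Q = −(0.0592/3)(-1.507) = 0.0297 V.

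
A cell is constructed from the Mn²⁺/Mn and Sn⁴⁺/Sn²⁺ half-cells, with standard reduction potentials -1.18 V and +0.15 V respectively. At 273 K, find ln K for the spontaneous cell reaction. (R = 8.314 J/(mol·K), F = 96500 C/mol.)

ln K = 113.1

E°_cell = +0.15 − (-1.18) = 1.33 V, with n = 2 electrons transferred.
At equilibrium E = 0, so the Nernst equation gives ln K = nFE°/RT = (2)(96500)(1.33)/((8.314)(273)) = 113.09.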